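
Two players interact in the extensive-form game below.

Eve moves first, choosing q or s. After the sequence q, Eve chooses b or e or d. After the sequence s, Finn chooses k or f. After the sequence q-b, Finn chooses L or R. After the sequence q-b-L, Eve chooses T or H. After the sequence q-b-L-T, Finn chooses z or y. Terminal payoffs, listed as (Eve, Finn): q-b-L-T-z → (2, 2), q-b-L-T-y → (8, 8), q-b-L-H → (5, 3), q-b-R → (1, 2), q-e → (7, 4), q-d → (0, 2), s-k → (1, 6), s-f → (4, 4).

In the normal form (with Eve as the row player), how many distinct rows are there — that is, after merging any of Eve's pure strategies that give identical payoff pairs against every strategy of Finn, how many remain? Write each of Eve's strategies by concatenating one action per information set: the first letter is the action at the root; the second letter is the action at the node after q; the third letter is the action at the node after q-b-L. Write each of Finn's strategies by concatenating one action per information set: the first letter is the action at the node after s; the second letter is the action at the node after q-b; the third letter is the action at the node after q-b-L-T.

5

Eve has 12 pure strategies: qbT, qbH, qeT, qeH, qdT, qdH, sbT, sbH, seT, seH, sdT, sdH. Columns: kLz, kLy, kRz, kRy, fLz, fLy, fRz, fRy.
{qbT} → row (2,2) (8,8) (1,2) (1,2) (2,2) (8,8) (1,2) (1,2)
{qbH} → row (5,3) (5,3) (1,2) (1,2) (5,3) (5,3) (1,2) (1,2)
{qeT, qeH} → row (7,4) (7,4) (7,4) (7,4) (7,4) (7,4) (7,4) (7,4)
{qdT, qdH} → row (0,2) (0,2) (0,2) (0,2) (0,2) (0,2) (0,2) (0,2)
{sbT, sbH, seT, seH, sdT, sdH} → row (1,6) (1,6) (1,6) (1,6) (4,4) (4,4) (4,4) (4,4)
That's 5 distinct rows out of 12 strategies.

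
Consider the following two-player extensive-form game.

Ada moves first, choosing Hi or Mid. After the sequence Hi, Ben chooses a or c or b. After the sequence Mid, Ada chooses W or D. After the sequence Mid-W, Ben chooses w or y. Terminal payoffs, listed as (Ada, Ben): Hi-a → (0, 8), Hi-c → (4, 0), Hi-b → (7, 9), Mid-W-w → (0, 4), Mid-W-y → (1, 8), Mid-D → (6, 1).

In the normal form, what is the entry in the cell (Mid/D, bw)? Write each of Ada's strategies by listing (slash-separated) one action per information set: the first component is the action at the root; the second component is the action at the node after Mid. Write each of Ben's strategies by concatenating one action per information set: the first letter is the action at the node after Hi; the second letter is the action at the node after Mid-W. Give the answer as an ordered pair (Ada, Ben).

(6, 1)

Trace the play path from the root:
  Ada plays Mid
  Ada plays D at [Mid]
→ terminal payoff (6, 1).
(Ben's choice at the node after Hi is never reached on this path, so it doesn't affect the outcome.)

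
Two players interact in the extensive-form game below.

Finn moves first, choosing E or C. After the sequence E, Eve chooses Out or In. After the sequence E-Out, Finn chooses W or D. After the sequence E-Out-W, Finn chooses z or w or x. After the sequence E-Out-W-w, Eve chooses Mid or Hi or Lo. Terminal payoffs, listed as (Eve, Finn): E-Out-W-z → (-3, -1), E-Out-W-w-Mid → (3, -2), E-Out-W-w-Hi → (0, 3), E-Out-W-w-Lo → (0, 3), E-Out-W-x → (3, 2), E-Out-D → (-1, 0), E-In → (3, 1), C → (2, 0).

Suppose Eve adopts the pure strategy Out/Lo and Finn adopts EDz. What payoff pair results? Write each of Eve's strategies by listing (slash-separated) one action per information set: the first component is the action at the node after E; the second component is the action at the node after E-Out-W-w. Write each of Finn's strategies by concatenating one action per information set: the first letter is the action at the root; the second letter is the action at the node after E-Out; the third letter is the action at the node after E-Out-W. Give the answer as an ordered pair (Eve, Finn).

Trace the play path from the root:
  Finn plays E
  Eve plays Out at [E]
  Finn plays D at [E-Out]
→ terminal payoff (-1, 0).
(Eve's choice at the node after E-Out-W-w is never reached on this path, so it doesn't affect the outcome.)

(-1, 0)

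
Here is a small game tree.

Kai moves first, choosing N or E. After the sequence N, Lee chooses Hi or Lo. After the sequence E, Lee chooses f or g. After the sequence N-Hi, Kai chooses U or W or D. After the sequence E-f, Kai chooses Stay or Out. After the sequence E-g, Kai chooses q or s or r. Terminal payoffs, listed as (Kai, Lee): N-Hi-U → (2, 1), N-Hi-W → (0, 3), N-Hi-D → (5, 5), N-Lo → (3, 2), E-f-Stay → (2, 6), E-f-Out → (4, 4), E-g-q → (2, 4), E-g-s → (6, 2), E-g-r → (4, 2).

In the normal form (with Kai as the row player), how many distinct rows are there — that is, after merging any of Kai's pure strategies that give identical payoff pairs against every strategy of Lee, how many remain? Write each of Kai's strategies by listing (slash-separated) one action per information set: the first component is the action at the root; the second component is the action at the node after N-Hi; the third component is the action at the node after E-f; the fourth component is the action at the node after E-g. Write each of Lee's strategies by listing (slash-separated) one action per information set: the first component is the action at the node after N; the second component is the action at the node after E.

Kai has 36 pure strategies: N/U/Stay/q, N/U/Stay/s, N/U/Stay/r, N/U/Out/q, N/U/Out/s, N/U/Out/r, N/W/Stay/q, N/W/Stay/s, N/W/Stay/r, N/W/Out/q, N/W/Out/s, N/W/Out/r, N/D/Stay/q, N/D/Stay/s, N/D/Stay/r, N/D/Out/q, N/D/Out/s, N/D/Out/r, E/U/Stay/q, E/U/Stay/s, E/U/Stay/r, E/U/Out/q, E/U/Out/s, E/U/Out/r, E/W/Stay/q, E/W/Stay/s, E/W/Stay/r, E/W/Out/q, E/W/Out/s, E/W/Out/r, E/D/Stay/q, E/D/Stay/s, E/D/Stay/r, E/D/Out/q, E/D/Out/s, E/D/Out/r. Columns: Hi/f, Hi/g, Lo/f, Lo/g.
{N/U/Stay/q, N/U/Stay/s, N/U/Stay/r, N/U/Out/q, N/U/Out/s, N/U/Out/r} → row (2,1) (2,1) (3,2) (3,2)
{N/W/Stay/q, N/W/Stay/s, N/W/Stay/r, N/W/Out/q, N/W/Out/s, N/W/Out/r} → row (0,3) (0,3) (3,2) (3,2)
{N/D/Stay/q, N/D/Stay/s, N/D/Stay/r, N/D/Out/q, N/D/Out/s, N/D/Out/r} → row (5,5) (5,5) (3,2) (3,2)
{E/U/Stay/q, E/W/Stay/q, E/D/Stay/q} → row (2,6) (2,4) (2,6) (2,4)
{E/U/Stay/s, E/W/Stay/s, E/D/Stay/s} → row (2,6) (6,2) (2,6) (6,2)
{E/U/Stay/r, E/W/Stay/r, E/D/Stay/r} → row (2,6) (4,2) (2,6) (4,2)
{E/U/Out/q, E/W/Out/q, E/D/Out/q} → row (4,4) (2,4) (4,4) (2,4)
{E/U/Out/s, E/W/Out/s, E/D/Out/s} → row (4,4) (6,2) (4,4) (6,2)
{E/U/Out/r, E/W/Out/r, E/D/Out/r} → row (4,4) (4,2) (4,4) (4,2)
That's 9 distinct rows out of 36 strategies.

9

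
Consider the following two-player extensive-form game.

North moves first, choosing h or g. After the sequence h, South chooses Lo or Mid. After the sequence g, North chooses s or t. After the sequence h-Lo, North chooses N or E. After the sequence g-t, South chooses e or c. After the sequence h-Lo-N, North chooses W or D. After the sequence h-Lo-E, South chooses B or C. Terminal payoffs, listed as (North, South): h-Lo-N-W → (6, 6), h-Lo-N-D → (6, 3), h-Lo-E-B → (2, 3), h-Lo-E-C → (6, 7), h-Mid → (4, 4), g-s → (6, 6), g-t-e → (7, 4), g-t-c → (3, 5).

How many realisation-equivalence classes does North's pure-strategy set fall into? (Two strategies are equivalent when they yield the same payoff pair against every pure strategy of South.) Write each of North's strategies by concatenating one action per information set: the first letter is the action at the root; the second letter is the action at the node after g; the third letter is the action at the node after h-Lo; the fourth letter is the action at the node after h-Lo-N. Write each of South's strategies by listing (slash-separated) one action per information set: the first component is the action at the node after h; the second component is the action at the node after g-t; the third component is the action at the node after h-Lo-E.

5

North has 16 pure strategies: hsNW, hsND, hsEW, hsED, htNW, htND, htEW, htED, gsNW, gsND, gsEW, gsED, gtNW, gtND, gtEW, gtED. Columns: Lo/e/B, Lo/e/C, Lo/c/B, Lo/c/C, Mid/e/B, Mid/e/C, Mid/c/B, Mid/c/C.
{hsNW, htNW} → row (6,6) (6,6) (6,6) (6,6) (4,4) (4,4) (4,4) (4,4)
{hsND, htND} → row (6,3) (6,3) (6,3) (6,3) (4,4) (4,4) (4,4) (4,4)
{hsEW, hsED, htEW, htED} → row (2,3) (6,7) (2,3) (6,7) (4,4) (4,4) (4,4) (4,4)
{gsNW, gsND, gsEW, gsED} → row (6,6) (6,6) (6,6) (6,6) (6,6) (6,6) (6,6) (6,6)
{gtNW, gtND, gtEW, gtED} → row (7,4) (7,4) (3,5) (3,5) (7,4) (7,4) (3,5) (3,5)
That's 5 distinct rows out of 16 strategies.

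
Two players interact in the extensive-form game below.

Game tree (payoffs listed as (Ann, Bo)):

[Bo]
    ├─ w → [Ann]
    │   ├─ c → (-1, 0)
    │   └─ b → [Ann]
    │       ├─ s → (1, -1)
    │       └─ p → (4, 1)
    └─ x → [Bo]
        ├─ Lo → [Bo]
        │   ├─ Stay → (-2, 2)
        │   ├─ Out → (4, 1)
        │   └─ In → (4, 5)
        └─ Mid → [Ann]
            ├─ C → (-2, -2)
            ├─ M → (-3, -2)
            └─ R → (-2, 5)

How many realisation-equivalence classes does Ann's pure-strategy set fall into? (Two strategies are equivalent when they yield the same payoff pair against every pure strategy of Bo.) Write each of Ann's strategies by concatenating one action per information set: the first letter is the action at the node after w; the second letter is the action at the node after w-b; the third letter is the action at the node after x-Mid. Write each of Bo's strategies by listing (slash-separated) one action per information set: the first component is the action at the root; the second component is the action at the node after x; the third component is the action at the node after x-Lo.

9

Ann has 12 pure strategies: csC, csM, csR, cpC, cpM, cpR, bsC, bsM, bsR, bpC, bpM, bpR. Columns: w/Lo/Stay, w/Lo/Out, w/Lo/In, w/Mid/Stay, w/Mid/Out, w/Mid/In, x/Lo/Stay, x/Lo/Out, x/Lo/In, x/Mid/Stay, x/Mid/Out, x/Mid/In.
{csC, cpC} → row (-1,0) (-1,0) (-1,0) (-1,0) (-1,0) (-1,0) (-2,2) (4,1) (4,5) (-2,-2) (-2,-2) (-2,-2)
{csM, cpM} → row (-1,0) (-1,0) (-1,0) (-1,0) (-1,0) (-1,0) (-2,2) (4,1) (4,5) (-3,-2) (-3,-2) (-3,-2)
{csR, cpR} → row (-1,0) (-1,0) (-1,0) (-1,0) (-1,0) (-1,0) (-2,2) (4,1) (4,5) (-2,5) (-2,5) (-2,5)
{bsC} → row (1,-1) (1,-1) (1,-1) (1,-1) (1,-1) (1,-1) (-2,2) (4,1) (4,5) (-2,-2) (-2,-2) (-2,-2)
{bsM} → row (1,-1) (1,-1) (1,-1) (1,-1) (1,-1) (1,-1) (-2,2) (4,1) (4,5) (-3,-2) (-3,-2) (-3,-2)
{bsR} → row (1,-1) (1,-1) (1,-1) (1,-1) (1,-1) (1,-1) (-2,2) (4,1) (4,5) (-2,5) (-2,5) (-2,5)
{bpC} → row (4,1) (4,1) (4,1) (4,1) (4,1) (4,1) (-2,2) (4,1) (4,5) (-2,-2) (-2,-2) (-2,-2)
{bpM} → row (4,1) (4,1) (4,1) (4,1) (4,1) (4,1) (-2,2) (4,1) (4,5) (-3,-2) (-3,-2) (-3,-2)
{bpR} → row (4,1) (4,1) (4,1) (4,1) (4,1) (4,1) (-2,2) (4,1) (4,5) (-2,5) (-2,5) (-2,5)
That's 9 distinct rows out of 12 strategies.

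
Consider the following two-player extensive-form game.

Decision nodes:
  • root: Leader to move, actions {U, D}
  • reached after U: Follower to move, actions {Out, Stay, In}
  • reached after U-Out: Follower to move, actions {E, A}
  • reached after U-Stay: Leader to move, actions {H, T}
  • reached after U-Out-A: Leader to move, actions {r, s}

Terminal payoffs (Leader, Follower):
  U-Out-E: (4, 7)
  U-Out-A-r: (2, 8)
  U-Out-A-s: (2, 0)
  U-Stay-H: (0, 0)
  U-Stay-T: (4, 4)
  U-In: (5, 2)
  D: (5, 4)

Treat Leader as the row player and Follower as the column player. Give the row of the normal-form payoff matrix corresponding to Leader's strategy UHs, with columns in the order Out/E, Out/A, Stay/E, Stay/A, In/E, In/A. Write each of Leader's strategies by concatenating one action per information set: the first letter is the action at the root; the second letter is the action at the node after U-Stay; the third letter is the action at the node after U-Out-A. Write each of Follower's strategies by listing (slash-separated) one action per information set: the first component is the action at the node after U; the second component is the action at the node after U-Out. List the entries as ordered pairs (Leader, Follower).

(4,7) (2,0) (0,0) (0,0) (5,2) (5,2)

vs Out/E: Leader plays U → Follower plays Out at [U] → Follower plays E at [U-Out] → (4, 7)
vs Out/A: Leader plays U → Follower plays Out at [U] → Follower plays A at [U-Out] → Leader plays s at [U-Out-A] → (2, 0)
vs Stay/E: Leader plays U → Follower plays Stay at [U] → Leader plays H at [U-Stay] → (0, 0)
vs Stay/A: Leader plays U → Follower plays Stay at [U] → Leader plays H at [U-Stay] → (0, 0)
vs In/E: Leader plays U → Follower plays In at [U] → (5, 2)
vs In/A: Leader plays U → Follower plays In at [U] → (5, 2)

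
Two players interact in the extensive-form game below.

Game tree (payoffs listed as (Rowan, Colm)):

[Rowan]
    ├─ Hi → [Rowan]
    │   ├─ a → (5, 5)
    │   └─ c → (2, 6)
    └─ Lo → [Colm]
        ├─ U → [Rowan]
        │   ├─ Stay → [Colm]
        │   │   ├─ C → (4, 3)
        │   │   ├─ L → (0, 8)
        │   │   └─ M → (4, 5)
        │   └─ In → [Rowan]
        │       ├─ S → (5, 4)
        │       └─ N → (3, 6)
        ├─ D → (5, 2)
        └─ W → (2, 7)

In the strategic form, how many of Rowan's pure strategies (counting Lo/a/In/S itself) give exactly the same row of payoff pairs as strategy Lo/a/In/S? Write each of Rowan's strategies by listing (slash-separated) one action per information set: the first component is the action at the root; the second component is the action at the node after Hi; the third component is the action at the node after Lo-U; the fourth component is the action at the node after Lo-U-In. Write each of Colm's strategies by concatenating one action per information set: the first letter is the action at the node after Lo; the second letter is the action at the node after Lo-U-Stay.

Row for Lo/a/In/S (columns UC, UL, UM, DC, DL, DM, WC, WL, WM): (5,4) (5,4) (5,4) (5,2) (5,2) (5,2) (2,7) (2,7) (2,7).
Under Lo/a/In/S, Rowan's choice at the node after Hi can never be reached regardless of what Colm does, so varying those choices leaves every outcome unchanged.
Holding the reachable choices fixed and varying the unreachable one freely already gives 2 equivalent strategies.
No other strategy reproduces this row, so those 2 are the full class: Lo/a/In/S, Lo/c/In/S.

2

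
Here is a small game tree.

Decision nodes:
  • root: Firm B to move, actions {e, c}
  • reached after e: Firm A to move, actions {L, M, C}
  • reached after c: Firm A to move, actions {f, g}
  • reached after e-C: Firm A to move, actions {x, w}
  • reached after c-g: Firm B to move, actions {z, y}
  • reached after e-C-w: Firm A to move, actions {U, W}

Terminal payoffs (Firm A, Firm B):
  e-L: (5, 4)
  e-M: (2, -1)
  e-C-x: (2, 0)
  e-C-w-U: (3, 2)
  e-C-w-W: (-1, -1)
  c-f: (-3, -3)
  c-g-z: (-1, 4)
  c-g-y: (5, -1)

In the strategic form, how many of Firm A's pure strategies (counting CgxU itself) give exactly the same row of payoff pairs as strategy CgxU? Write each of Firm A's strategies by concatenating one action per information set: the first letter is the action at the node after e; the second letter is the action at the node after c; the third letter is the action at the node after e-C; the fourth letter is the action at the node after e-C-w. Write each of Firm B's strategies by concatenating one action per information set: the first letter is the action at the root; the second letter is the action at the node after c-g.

Row for CgxU (columns ez, ey, cz, cy): (2,0) (2,0) (-1,4) (5,-1).
Under CgxU, Firm A's choice at the node after e-C-w can never be reached regardless of what Firm B does, so varying those choices leaves every outcome unchanged.
Holding the reachable choices fixed and varying the unreachable one freely already gives 2 equivalent strategies.
No other strategy reproduces this row, so those 2 are the full class: CgxU, CgxW.

2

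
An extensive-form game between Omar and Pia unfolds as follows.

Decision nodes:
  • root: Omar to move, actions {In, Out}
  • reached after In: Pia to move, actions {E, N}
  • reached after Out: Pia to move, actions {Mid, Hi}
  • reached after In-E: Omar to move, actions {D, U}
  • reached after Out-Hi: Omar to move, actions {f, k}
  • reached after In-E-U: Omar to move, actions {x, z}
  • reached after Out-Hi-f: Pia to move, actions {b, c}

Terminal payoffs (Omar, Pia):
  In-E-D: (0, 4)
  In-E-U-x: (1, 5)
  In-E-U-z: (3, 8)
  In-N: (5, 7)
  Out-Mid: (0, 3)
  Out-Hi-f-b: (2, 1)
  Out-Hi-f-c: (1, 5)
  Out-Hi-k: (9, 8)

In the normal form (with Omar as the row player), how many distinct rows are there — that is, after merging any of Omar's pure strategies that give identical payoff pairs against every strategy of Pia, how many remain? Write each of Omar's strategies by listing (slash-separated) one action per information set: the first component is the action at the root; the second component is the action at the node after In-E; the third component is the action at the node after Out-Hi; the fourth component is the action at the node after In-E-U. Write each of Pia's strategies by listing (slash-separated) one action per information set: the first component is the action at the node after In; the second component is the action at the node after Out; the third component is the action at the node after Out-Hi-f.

Omar has 16 pure strategies: In/D/f/x, In/D/f/z, In/D/k/x, In/D/k/z, In/U/f/x, In/U/f/z, In/U/k/x, In/U/k/z, Out/D/f/x, Out/D/f/z, Out/D/k/x, Out/D/k/z, Out/U/f/x, Out/U/f/z, Out/U/k/x, Out/U/k/z. Columns: E/Mid/b, E/Mid/c, E/Hi/b, E/Hi/c, N/Mid/b, N/Mid/c, N/Hi/b, N/Hi/c.
{In/D/f/x, In/D/f/z, In/D/k/x, In/D/k/z} → row (0,4) (0,4) (0,4) (0,4) (5,7) (5,7) (5,7) (5,7)
{In/U/f/x, In/U/k/x} → row (1,5) (1,5) (1,5) (1,5) (5,7) (5,7) (5,7) (5,7)
{In/U/f/z, In/U/k/z} → row (3,8) (3,8) (3,8) (3,8) (5,7) (5,7) (5,7) (5,7)
{Out/D/f/x, Out/D/f/z, Out/U/f/x, Out/U/f/z} → row (0,3) (0,3) (2,1) (1,5) (0,3) (0,3) (2,1) (1,5)
{Out/D/k/x, Out/D/k/z, Out/U/k/x, Out/U/k/z} → row (0,3) (0,3) (9,8) (9,8) (0,3) (0,3) (9,8) (9,8)
That's 5 distinct rows out of 16 strategies.

5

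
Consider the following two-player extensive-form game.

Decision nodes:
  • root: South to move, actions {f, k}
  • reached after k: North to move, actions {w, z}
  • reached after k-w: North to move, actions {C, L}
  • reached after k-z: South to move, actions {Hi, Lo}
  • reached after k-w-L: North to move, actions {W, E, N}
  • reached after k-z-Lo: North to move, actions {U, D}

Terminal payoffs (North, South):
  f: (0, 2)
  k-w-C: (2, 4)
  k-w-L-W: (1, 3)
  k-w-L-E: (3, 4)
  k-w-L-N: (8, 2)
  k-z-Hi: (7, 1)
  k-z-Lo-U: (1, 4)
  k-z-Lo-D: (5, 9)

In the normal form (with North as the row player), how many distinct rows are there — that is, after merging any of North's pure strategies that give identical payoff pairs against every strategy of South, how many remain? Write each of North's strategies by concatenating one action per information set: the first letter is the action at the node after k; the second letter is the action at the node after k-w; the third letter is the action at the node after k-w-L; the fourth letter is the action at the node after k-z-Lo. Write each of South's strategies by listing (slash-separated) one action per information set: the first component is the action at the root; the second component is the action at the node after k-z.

6

North has 24 pure strategies: wCWU, wCWD, wCEU, wCED, wCNU, wCND, wLWU, wLWD, wLEU, wLED, wLNU, wLND, zCWU, zCWD, zCEU, zCED, zCNU, zCND, zLWU, zLWD, zLEU, zLED, zLNU, zLND. Columns: f/Hi, f/Lo, k/Hi, k/Lo.
{wCWU, wCWD, wCEU, wCED, wCNU, wCND} → row (0,2) (0,2) (2,4) (2,4)
{wLWU, wLWD} → row (0,2) (0,2) (1,3) (1,3)
{wLEU, wLED} → row (0,2) (0,2) (3,4) (3,4)
{wLNU, wLND} → row (0,2) (0,2) (8,2) (8,2)
{zCWU, zCEU, zCNU, zLWU, zLEU, zLNU} → row (0,2) (0,2) (7,1) (1,4)
{zCWD, zCED, zCND, zLWD, zLED, zLND} → row (0,2) (0,2) (7,1) (5,9)
That's 6 distinct rows out of 24 strategies.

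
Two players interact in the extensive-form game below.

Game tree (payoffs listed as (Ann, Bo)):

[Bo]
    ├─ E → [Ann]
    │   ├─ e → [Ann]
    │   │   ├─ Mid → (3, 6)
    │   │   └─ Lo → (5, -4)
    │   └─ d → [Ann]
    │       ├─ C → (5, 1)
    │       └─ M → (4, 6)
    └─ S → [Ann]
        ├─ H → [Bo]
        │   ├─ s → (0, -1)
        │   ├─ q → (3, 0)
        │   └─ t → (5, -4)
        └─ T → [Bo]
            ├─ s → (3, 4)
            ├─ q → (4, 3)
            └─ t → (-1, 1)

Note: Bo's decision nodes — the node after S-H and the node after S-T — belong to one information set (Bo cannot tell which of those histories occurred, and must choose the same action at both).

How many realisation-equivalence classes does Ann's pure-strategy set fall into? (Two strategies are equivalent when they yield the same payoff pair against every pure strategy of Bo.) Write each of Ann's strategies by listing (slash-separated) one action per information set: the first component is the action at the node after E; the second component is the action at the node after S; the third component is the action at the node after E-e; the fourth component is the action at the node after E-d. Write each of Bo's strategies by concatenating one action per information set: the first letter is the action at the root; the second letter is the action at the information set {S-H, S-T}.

8

Ann has 16 pure strategies: e/H/Mid/C, e/H/Mid/M, e/H/Lo/C, e/H/Lo/M, e/T/Mid/C, e/T/Mid/M, e/T/Lo/C, e/T/Lo/M, d/H/Mid/C, d/H/Mid/M, d/H/Lo/C, d/H/Lo/M, d/T/Mid/C, d/T/Mid/M, d/T/Lo/C, d/T/Lo/M. Columns: Es, Eq, Et, Ss, Sq, St.
{e/H/Mid/C, e/H/Mid/M} → row (3,6) (3,6) (3,6) (0,-1) (3,0) (5,-4)
{e/H/Lo/C, e/H/Lo/M} → row (5,-4) (5,-4) (5,-4) (0,-1) (3,0) (5,-4)
{e/T/Mid/C, e/T/Mid/M} → row (3,6) (3,6) (3,6) (3,4) (4,3) (-1,1)
{e/T/Lo/C, e/T/Lo/M} → row (5,-4) (5,-4) (5,-4) (3,4) (4,3) (-1,1)
{d/H/Mid/C, d/H/Lo/C} → row (5,1) (5,1) (5,1) (0,-1) (3,0) (5,-4)
{d/H/Mid/M, d/H/Lo/M} → row (4,6) (4,6) (4,6) (0,-1) (3,0) (5,-4)
{d/T/Mid/C, d/T/Lo/C} → row (5,1) (5,1) (5,1) (3,4) (4,3) (-1,1)
{d/T/Mid/M, d/T/Lo/M} → row (4,6) (4,6) (4,6) (3,4) (4,3) (-1,1)
That's 8 distinct rows out of 16 strategies.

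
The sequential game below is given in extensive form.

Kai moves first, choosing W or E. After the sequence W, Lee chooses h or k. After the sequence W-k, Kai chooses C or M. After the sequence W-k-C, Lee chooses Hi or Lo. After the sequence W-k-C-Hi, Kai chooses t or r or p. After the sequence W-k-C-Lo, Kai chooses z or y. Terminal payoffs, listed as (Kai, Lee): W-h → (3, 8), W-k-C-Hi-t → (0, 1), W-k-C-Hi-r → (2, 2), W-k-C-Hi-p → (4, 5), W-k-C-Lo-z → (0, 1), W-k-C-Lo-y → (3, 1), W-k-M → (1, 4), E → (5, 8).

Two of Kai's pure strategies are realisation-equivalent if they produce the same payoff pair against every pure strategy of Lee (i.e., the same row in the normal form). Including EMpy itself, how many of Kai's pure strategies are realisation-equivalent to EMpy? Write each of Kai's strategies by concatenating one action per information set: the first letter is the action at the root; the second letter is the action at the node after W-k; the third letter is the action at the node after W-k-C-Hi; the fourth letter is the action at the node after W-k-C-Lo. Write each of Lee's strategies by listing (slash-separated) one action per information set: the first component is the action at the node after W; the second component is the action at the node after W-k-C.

Row for EMpy (columns h/Hi, h/Lo, k/Hi, k/Lo): (5,8) (5,8) (5,8) (5,8).
Under EMpy, Kai's choice at the node after W-k and at the node after W-k-C-Hi and at the node after W-k-C-Lo can never be reached regardless of what Lee does, so varying those choices leaves every outcome unchanged.
Holding the reachable choices fixed and varying the unreachable ones freely already gives 2 × 3 × 2 = 12 equivalent strategies.
No other strategy reproduces this row, so those 12 are the full class: ECtz, ECty, ECrz, ECry, ECpz, ECpy, EMtz, EMty, EMrz, EMry, EMpz, EMpy.

12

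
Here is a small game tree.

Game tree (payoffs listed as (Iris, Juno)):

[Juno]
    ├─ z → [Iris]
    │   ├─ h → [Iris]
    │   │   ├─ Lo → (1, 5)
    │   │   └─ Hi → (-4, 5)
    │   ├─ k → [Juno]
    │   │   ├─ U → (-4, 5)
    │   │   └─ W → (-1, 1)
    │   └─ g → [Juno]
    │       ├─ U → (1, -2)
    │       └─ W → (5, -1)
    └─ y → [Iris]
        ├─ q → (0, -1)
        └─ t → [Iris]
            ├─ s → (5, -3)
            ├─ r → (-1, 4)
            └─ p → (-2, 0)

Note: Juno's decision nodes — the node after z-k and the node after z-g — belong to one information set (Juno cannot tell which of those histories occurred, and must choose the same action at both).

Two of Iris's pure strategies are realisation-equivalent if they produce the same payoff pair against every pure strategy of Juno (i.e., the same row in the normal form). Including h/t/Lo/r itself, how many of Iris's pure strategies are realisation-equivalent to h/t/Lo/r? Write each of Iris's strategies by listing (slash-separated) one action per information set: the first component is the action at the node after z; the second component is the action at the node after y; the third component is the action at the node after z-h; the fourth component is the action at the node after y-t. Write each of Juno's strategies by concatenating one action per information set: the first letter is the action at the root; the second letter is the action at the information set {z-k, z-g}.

1

Row for h/t/Lo/r (columns zU, zW, yU, yW): (1,5) (1,5) (-1,4) (-1,4).
Every one of Iris's information sets is on the play path for some reply by Juno when Iris follows h/t/Lo/r.
Changing the action at any of them therefore changes at least one column, so only h/t/Lo/r itself gives this row.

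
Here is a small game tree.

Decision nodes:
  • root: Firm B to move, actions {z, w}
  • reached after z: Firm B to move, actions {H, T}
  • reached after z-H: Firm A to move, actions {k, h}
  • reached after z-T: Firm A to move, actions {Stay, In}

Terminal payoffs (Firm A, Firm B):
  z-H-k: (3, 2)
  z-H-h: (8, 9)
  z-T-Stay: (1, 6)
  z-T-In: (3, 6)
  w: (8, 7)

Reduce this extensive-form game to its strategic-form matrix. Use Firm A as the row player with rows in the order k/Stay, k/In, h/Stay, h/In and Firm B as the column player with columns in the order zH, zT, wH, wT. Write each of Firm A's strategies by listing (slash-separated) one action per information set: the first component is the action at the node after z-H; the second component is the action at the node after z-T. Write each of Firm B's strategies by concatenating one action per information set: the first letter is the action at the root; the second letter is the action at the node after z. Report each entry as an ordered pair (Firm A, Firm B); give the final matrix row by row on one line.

k/Stay: (3,2) (1,6) (8,7) (8,7) | k/In: (3,2) (3,6) (8,7) (8,7) | h/Stay: (8,9) (1,6) (8,7) (8,7) | h/In: (8,9) (3,6) (8,7) (8,7)

Row k/Stay: zH→(3,2), zT→(1,6), wH→(8,7), wT→(8,7)
Row k/In: zH→(3,2), zT→(3,6), wH→(8,7), wT→(8,7)
Row h/Stay: zH→(8,9), zT→(1,6), wH→(8,7), wT→(8,7)
Row h/In: zH→(8,9), zT→(3,6), wH→(8,7), wT→(8,7)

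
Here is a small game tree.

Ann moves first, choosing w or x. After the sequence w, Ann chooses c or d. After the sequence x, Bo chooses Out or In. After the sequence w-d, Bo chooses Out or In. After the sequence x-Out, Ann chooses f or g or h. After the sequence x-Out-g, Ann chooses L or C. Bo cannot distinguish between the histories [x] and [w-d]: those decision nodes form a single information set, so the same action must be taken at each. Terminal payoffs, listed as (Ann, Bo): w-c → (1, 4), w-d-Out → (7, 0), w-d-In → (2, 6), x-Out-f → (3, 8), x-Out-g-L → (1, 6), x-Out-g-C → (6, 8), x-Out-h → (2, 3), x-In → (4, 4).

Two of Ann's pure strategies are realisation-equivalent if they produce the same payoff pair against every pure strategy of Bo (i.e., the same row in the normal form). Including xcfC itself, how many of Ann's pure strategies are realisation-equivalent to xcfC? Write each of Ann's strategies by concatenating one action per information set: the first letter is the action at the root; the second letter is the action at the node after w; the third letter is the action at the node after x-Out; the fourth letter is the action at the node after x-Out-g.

Row for xcfC (columns Out, In): (3,8) (4,4).
Under xcfC, Ann's choice at the node after w and at the node after x-Out-g can never be reached regardless of what Bo does, so varying those choices leaves every outcome unchanged.
Holding the reachable choices fixed and varying the unreachable ones freely already gives 2 × 2 = 4 equivalent strategies.
No other strategy reproduces this row, so those 4 are the full class: xcfL, xcfC, xdfL, xdfC.

4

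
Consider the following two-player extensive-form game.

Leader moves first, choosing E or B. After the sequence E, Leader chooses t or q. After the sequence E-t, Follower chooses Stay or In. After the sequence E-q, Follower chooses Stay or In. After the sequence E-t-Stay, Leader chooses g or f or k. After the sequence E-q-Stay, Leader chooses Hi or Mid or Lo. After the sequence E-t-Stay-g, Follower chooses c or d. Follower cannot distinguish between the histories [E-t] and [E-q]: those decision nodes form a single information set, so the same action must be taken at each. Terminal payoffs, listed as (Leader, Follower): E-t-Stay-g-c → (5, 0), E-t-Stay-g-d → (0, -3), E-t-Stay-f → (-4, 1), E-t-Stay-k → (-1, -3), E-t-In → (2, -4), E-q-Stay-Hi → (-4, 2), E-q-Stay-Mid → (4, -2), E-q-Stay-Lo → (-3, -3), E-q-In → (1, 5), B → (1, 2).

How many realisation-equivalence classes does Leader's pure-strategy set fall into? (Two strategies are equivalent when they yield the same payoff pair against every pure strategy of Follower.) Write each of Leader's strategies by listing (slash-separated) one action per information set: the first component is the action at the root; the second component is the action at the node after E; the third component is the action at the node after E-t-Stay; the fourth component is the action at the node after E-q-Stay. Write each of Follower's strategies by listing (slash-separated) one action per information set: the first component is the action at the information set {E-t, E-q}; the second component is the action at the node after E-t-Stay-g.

Leader has 36 pure strategies: E/t/g/Hi, E/t/g/Mid, E/t/g/Lo, E/t/f/Hi, E/t/f/Mid, E/t/f/Lo, E/t/k/Hi, E/t/k/Mid, E/t/k/Lo, E/q/g/Hi, E/q/g/Mid, E/q/g/Lo, E/q/f/Hi, E/q/f/Mid, E/q/f/Lo, E/q/k/Hi, E/q/k/Mid, E/q/k/Lo, B/t/g/Hi, B/t/g/Mid, B/t/g/Lo, B/t/f/Hi, B/t/f/Mid, B/t/f/Lo, B/t/k/Hi, B/t/k/Mid, B/t/k/Lo, B/q/g/Hi, B/q/g/Mid, B/q/g/Lo, B/q/f/Hi, B/q/f/Mid, B/q/f/Lo, B/q/k/Hi, B/q/k/Mid, B/q/k/Lo. Columns: Stay/c, Stay/d, In/c, In/d.
{E/t/g/Hi, E/t/g/Mid, E/t/g/Lo} → row (5,0) (0,-3) (2,-4) (2,-4)
{E/t/f/Hi, E/t/f/Mid, E/t/f/Lo} → row (-4,1) (-4,1) (2,-4) (2,-4)
{E/t/k/Hi, E/t/k/Mid, E/t/k/Lo} → row (-1,-3) (-1,-3) (2,-4) (2,-4)
{E/q/g/Hi, E/q/f/Hi, E/q/k/Hi} → row (-4,2) (-4,2) (1,5) (1,5)
{E/q/g/Mid, E/q/f/Mid, E/q/k/Mid} → row (4,-2) (4,-2) (1,5) (1,5)
{E/q/g/Lo, E/q/f/Lo, E/q/k/Lo} → row (-3,-3) (-3,-3) (1,5) (1,5)
{B/t/g/Hi, B/t/g/Mid, B/t/g/Lo, B/t/f/Hi, B/t/f/Mid, B/t/f/Lo, B/t/k/Hi, B/t/k/Mid, B/t/k/Lo, B/q/g/Hi, B/q/g/Mid, B/q/g/Lo, B/q/f/Hi, B/q/f/Mid, B/q/f/Lo, B/q/k/Hi, B/q/k/Mid, B/q/k/Lo} → row (1,2) (1,2) (1,2) (1,2)
That's 7 distinct rows out of 36 strategies.

7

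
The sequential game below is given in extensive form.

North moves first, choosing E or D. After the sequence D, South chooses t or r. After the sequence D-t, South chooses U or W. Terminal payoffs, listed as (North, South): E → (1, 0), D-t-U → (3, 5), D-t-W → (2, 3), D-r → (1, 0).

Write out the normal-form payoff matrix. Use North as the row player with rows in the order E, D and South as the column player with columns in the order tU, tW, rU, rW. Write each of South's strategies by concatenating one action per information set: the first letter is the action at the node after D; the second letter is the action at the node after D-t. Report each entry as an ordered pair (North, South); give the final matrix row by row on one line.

E: (1,0) (1,0) (1,0) (1,0) | D: (3,5) (2,3) (1,0) (1,0)

Row E: tU→(1,0), tW→(1,0), rU→(1,0), rW→(1,0)
Row D: tU→(3,5), tW→(2,3), rU→(1,0), rW→(1,0)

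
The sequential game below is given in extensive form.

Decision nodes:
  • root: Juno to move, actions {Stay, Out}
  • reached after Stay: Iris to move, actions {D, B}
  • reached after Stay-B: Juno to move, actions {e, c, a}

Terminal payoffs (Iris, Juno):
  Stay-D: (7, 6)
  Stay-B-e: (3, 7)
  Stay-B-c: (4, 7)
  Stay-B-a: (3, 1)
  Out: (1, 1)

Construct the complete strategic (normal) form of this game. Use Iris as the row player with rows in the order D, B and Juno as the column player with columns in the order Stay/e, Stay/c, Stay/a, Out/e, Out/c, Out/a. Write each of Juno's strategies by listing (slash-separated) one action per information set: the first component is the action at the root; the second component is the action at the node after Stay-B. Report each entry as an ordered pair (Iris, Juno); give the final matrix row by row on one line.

       Stay/e   Stay/c   Stay/a    Out/e    Out/c    Out/a
   D    (7,6)    (7,6)    (7,6)    (1,1)    (1,1)    (1,1)
   B    (3,7)    (4,7)    (3,1)    (1,1)    (1,1)    (1,1)

D: (7,6) (7,6) (7,6) (1,1) (1,1) (1,1) | B: (3,7) (4,7) (3,1) (1,1) (1,1) (1,1)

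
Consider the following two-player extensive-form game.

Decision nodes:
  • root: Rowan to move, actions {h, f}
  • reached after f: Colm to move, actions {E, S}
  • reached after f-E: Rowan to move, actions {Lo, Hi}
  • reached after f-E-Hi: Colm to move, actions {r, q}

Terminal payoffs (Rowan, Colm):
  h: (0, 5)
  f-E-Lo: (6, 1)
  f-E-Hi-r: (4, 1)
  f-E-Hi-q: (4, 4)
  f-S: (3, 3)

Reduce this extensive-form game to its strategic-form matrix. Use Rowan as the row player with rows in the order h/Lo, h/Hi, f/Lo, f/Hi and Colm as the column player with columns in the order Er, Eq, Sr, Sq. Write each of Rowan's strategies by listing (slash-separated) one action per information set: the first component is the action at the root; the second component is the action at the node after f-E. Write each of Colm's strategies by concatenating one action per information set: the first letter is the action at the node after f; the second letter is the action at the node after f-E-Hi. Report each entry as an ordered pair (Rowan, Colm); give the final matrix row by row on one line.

           Er       Eq       Sr       Sq
h/Lo    (0,5)    (0,5)    (0,5)    (0,5)
h/Hi    (0,5)    (0,5)    (0,5)    (0,5)
f/Lo    (6,1)    (6,1)    (3,3)    (3,3)
f/Hi    (4,1)    (4,4)    (3,3)    (3,3)

h/Lo: (0,5) (0,5) (0,5) (0,5) | h/Hi: (0,5) (0,5) (0,5) (0,5) | f/Lo: (6,1) (6,1) (3,3) (3,3) | f/Hi: (4,1) (4,4) (3,3) (3,3)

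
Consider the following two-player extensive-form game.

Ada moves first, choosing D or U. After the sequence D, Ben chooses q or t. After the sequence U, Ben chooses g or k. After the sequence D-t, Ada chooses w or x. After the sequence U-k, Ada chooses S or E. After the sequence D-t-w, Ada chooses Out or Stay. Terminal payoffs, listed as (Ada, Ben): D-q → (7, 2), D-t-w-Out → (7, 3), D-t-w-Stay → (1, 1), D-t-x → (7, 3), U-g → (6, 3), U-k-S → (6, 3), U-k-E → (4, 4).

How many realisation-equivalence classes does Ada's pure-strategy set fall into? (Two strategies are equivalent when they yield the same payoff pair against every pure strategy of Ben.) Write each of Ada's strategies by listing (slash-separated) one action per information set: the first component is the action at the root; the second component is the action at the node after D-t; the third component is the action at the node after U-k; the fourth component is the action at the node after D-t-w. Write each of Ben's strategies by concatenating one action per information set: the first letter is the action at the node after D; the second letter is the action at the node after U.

4

Ada has 16 pure strategies: D/w/S/Out, D/w/S/Stay, D/w/E/Out, D/w/E/Stay, D/x/S/Out, D/x/S/Stay, D/x/E/Out, D/x/E/Stay, U/w/S/Out, U/w/S/Stay, U/w/E/Out, U/w/E/Stay, U/x/S/Out, U/x/S/Stay, U/x/E/Out, U/x/E/Stay. Columns: qg, qk, tg, tk.
{D/w/S/Out, D/w/E/Out, D/x/S/Out, D/x/S/Stay, D/x/E/Out, D/x/E/Stay} → row (7,2) (7,2) (7,3) (7,3)
{D/w/S/Stay, D/w/E/Stay} → row (7,2) (7,2) (1,1) (1,1)
{U/w/S/Out, U/w/S/Stay, U/x/S/Out, U/x/S/Stay} → row (6,3) (6,3) (6,3) (6,3)
{U/w/E/Out, U/w/E/Stay, U/x/E/Out, U/x/E/Stay} → row (6,3) (4,4) (6,3) (4,4)
That's 4 distinct rows out of 16 strategies.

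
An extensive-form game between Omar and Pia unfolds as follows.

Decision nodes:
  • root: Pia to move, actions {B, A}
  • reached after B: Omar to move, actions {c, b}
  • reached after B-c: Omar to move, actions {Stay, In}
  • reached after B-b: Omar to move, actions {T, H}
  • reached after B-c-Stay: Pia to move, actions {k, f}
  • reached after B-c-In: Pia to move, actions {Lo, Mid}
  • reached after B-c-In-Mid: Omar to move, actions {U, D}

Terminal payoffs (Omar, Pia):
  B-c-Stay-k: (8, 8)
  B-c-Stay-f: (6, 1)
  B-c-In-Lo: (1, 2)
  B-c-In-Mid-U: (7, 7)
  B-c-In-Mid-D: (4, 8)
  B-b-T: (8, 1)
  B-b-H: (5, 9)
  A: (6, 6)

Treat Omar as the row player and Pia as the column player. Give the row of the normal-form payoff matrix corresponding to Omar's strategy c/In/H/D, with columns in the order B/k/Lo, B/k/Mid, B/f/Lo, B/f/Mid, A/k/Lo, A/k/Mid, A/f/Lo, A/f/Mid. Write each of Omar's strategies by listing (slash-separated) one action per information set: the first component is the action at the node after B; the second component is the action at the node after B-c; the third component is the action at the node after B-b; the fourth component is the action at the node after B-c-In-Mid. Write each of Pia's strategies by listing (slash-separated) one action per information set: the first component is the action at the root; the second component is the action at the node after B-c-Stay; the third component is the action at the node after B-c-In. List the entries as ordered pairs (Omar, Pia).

vs B/k/Lo: Pia plays B → Omar plays c at [B] → Omar plays In at [B-c] → Pia plays Lo at [B-c-In] → (1, 2)
vs B/k/Mid: Pia plays B → Omar plays c at [B] → Omar plays In at [B-c] → Pia plays Mid at [B-c-In] → Omar plays D at [B-c-In-Mid] → (4, 8)
vs B/f/Lo: Pia plays B → Omar plays c at [B] → Omar plays In at [B-c] → Pia plays Lo at [B-c-In] → (1, 2)
vs B/f/Mid: Pia plays B → Omar plays c at [B] → Omar plays In at [B-c] → Pia plays Mid at [B-c-In] → Omar plays D at [B-c-In-Mid] → (4, 8)
vs A/k/Lo: Pia plays A → (6, 6)
vs A/k/Mid: Pia plays A → (6, 6)
vs A/f/Lo: Pia plays A → (6, 6)
vs A/f/Mid: Pia plays A → (6, 6)

(1,2) (4,8) (1,2) (4,8) (6,6) (6,6) (6,6) (6,6)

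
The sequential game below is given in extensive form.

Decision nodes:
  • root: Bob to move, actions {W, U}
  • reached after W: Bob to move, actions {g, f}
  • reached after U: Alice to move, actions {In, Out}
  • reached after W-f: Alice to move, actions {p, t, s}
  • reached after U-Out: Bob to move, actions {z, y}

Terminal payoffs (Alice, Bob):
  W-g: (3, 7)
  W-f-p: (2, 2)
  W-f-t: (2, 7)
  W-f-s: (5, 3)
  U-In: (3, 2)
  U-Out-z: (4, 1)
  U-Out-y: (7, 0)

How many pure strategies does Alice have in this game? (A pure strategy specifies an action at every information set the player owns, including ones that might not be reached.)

6

Alice owns the node after U with actions {In, Out} — two choices.
Alice owns the node after W-f with actions {p, t, s} — three choices.
A pure strategy fixes one action at each information set independently, so the count is the product 2 × 3 = 6.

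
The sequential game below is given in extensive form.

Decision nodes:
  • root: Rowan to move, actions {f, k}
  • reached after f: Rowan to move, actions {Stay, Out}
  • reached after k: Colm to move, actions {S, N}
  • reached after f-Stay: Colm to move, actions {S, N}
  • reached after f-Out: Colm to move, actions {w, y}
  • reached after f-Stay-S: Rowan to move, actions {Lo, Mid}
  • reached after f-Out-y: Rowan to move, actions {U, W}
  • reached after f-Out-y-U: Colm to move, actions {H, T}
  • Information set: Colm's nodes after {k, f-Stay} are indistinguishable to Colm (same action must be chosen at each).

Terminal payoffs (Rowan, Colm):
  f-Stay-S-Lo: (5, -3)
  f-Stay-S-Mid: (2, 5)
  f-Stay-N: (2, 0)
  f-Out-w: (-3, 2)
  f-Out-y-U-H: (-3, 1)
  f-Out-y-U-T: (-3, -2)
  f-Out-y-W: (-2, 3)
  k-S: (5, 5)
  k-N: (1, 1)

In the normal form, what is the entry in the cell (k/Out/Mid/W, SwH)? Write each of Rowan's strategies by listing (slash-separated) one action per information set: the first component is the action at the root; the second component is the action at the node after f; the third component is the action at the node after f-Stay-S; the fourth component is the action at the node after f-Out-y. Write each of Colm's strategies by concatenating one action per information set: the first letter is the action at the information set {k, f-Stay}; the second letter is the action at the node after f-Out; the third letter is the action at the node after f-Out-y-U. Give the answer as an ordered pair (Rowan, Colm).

Trace the play path from the root:
  Rowan plays k
  Colm plays S at [k]
→ terminal payoff (5, 5).
(Rowan's choice at the node after f is never reached on this path, so it doesn't affect the outcome.)

(5, 5)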